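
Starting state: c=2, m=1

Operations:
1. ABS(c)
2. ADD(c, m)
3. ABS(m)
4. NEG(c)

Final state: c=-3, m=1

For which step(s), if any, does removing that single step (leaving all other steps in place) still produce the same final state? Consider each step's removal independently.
Step(s) 1, 3

Testing removal of each single step:
Without step 1: final = c=-3, m=1 (same)
Without step 2: final = c=-2, m=1 (different)
Without step 3: final = c=-3, m=1 (same)
Without step 4: final = c=3, m=1 (different)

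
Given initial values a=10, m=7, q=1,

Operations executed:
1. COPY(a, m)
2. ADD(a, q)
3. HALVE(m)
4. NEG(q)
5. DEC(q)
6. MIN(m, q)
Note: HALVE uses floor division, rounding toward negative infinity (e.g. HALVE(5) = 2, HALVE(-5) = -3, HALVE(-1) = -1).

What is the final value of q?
q = -2

Tracing execution:
Step 1: COPY(a, m) → q = 1
Step 2: ADD(a, q) → q = 1
Step 3: HALVE(m) → q = 1
Step 4: NEG(q) → q = -1
Step 5: DEC(q) → q = -2
Step 6: MIN(m, q) → q = -2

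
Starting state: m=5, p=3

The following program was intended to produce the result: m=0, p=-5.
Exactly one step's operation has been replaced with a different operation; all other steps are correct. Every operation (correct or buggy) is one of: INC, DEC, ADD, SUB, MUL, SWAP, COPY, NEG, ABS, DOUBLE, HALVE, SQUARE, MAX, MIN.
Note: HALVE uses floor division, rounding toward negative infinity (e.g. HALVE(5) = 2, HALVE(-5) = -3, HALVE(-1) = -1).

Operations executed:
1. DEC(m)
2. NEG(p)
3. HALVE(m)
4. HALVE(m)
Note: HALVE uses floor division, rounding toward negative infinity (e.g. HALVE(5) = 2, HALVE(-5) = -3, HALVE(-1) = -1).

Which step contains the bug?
Step 1

Trace with buggy code:
Initial: m=5, p=3
After step 1: m=4, p=3
After step 2: m=4, p=-3
After step 3: m=2, p=-3
After step 4: m=1, p=-3
Actual final m=1, p=-3 ≠ expected m=0, p=-5.
Step 1 is the only position where a single-operation replacement can produce the expected result.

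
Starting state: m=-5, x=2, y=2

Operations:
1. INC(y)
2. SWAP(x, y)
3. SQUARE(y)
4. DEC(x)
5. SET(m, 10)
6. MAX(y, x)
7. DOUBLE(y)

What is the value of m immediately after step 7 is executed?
m = 10

Tracing m through execution:
Initial: m = -5
After step 1 (INC(y)): m = -5
After step 2 (SWAP(x, y)): m = -5
After step 3 (SQUARE(y)): m = -5
After step 4 (DEC(x)): m = -5
After step 5 (SET(m, 10)): m = 10
After step 6 (MAX(y, x)): m = 10
After step 7 (DOUBLE(y)): m = 10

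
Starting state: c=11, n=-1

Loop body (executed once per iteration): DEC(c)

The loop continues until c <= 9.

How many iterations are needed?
2

Tracing iterations:
Initial: c=11, n=-1
After iteration 1: c=10, n=-1
After iteration 2: c=9, n=-1
c <= 9 now holds, so the loop exits after 2 iterations.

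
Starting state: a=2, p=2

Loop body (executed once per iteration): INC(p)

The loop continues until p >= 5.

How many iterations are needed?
3

Tracing iterations:
Initial: a=2, p=2
After iteration 1: a=2, p=3
After iteration 2: a=2, p=4
After iteration 3: a=2, p=5
p >= 5 now holds, so the loop exits after 3 iterations.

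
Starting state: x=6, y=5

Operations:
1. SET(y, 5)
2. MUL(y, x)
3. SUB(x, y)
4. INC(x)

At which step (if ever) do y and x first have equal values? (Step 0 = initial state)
Never

y and x never become equal during execution.

Comparing values at each step:
Initial: y=5, x=6
After step 1: y=5, x=6
After step 2: y=30, x=6
After step 3: y=30, x=-24
After step 4: y=30, x=-23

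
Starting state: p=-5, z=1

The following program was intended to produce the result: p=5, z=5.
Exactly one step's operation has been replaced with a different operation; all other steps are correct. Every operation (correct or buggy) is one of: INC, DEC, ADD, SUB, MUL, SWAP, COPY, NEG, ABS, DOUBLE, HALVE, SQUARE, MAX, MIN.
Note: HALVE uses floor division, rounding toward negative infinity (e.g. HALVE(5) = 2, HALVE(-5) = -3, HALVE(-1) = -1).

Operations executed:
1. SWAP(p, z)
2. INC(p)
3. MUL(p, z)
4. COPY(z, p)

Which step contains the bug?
Step 2

Trace with buggy code:
Initial: p=-5, z=1
After step 1: p=1, z=-5
After step 2: p=2, z=-5
After step 3: p=-10, z=-5
After step 4: p=-10, z=-10
Actual final p=-10, z=-10 ≠ expected p=5, z=5.
Step 2 is the only position where a single-operation replacement can produce the expected result.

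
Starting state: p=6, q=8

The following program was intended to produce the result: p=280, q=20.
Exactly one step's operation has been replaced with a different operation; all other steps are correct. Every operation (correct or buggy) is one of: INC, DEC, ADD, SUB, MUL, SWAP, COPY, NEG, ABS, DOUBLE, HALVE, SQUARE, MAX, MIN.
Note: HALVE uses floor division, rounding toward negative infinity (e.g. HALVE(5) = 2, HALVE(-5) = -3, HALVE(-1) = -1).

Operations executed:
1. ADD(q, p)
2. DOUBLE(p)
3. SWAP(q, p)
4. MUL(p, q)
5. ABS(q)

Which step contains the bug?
Step 2

Trace with buggy code:
Initial: p=6, q=8
After step 1: p=6, q=14
After step 2: p=12, q=14
After step 3: p=14, q=12
After step 4: p=168, q=12
After step 5: p=168, q=12
Actual final p=168, q=12 ≠ expected p=280, q=20.
Step 2 is the only position where a single-operation replacement can produce the expected result.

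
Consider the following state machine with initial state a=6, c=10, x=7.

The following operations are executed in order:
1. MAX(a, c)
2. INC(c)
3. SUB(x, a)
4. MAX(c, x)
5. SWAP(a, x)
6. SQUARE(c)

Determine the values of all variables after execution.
{a: -3, c: 121, x: 10}

Step-by-step execution:
Initial: a=6, c=10, x=7
After step 1 (MAX(a, c)): a=10, c=10, x=7
After step 2 (INC(c)): a=10, c=11, x=7
After step 3 (SUB(x, a)): a=10, c=11, x=-3
After step 4 (MAX(c, x)): a=10, c=11, x=-3
After step 5 (SWAP(a, x)): a=-3, c=11, x=10
After step 6 (SQUARE(c)): a=-3, c=121, x=10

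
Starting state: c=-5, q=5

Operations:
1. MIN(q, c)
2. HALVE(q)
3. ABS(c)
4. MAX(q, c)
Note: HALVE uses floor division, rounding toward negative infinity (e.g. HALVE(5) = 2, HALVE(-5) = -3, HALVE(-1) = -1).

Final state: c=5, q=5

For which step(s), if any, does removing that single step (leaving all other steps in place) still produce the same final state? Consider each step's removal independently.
Step(s) 1, 2

Testing removal of each single step:
Without step 1: final = c=5, q=5 (same)
Without step 2: final = c=5, q=5 (same)
Without step 3: final = c=-5, q=-3 (different)
Without step 4: final = c=5, q=-3 (different)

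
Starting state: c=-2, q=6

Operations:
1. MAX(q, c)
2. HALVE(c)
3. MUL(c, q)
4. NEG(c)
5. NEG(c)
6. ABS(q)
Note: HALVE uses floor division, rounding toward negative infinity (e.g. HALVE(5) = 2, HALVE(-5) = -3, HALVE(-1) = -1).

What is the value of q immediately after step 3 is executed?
q = 6

Tracing q through execution:
Initial: q = 6
After step 1 (MAX(q, c)): q = 6
After step 2 (HALVE(c)): q = 6
After step 3 (MUL(c, q)): q = 6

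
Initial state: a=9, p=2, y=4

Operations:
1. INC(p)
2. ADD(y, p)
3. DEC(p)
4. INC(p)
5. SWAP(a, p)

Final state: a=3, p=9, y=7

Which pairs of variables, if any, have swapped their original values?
None

Comparing initial and final values:
y: 4 → 7
a: 9 → 3
p: 2 → 9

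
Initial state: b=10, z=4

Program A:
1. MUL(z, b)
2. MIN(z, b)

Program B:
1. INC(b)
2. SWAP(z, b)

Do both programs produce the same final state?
No

Program A final state: b=10, z=10
Program B final state: b=4, z=11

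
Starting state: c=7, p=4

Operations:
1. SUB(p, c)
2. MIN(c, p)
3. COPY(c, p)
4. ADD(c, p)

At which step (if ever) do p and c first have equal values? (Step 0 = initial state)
Step 2

p and c first become equal after step 2.

Comparing values at each step:
Initial: p=4, c=7
After step 1: p=-3, c=7
After step 2: p=-3, c=-3 ← equal!
After step 3: p=-3, c=-3 ← equal!
After step 4: p=-3, c=-6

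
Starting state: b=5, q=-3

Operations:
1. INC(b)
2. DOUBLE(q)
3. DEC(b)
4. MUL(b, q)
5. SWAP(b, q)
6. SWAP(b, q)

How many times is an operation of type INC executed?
1

Counting INC operations:
Step 1: INC(b) ← INC
Total: 1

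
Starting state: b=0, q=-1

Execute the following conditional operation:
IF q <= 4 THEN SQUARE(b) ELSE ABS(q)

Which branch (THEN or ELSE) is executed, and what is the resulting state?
Branch: THEN, Final state: b=0, q=-1

Evaluating condition: q <= 4
q = -1
Condition is True, so THEN branch executes
After SQUARE(b): b=0, q=-1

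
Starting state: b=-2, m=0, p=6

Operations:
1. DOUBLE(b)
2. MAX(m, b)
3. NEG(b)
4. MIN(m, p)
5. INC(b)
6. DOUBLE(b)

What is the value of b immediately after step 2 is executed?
b = -4

Tracing b through execution:
Initial: b = -2
After step 1 (DOUBLE(b)): b = -4
After step 2 (MAX(m, b)): b = -4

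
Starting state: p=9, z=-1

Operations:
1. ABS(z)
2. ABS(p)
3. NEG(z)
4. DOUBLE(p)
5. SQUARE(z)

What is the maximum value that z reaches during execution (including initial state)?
1

Values of z at each step:
Initial: z = -1
After step 1: z = 1 ← maximum
After step 2: z = 1
After step 3: z = -1
After step 4: z = -1
After step 5: z = 1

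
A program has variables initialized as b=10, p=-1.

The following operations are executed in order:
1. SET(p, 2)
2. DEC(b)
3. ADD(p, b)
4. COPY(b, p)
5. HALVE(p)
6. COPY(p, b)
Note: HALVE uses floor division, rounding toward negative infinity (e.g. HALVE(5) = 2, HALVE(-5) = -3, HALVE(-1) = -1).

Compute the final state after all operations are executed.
{b: 11, p: 11}

Step-by-step execution:
Initial: b=10, p=-1
After step 1 (SET(p, 2)): b=10, p=2
After step 2 (DEC(b)): b=9, p=2
After step 3 (ADD(p, b)): b=9, p=11
After step 4 (COPY(b, p)): b=11, p=11
After step 5 (HALVE(p)): b=11, p=5
After step 6 (COPY(p, b)): b=11, p=11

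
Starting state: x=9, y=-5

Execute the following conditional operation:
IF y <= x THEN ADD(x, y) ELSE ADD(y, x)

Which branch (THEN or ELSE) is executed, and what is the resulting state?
Branch: THEN, Final state: x=4, y=-5

Evaluating condition: y <= x
y = -5, x = 9
Condition is True, so THEN branch executes
After ADD(x, y): x=4, y=-5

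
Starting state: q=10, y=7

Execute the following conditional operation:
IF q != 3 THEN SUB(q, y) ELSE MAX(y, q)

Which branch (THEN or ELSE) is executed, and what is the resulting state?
Branch: THEN, Final state: q=3, y=7

Evaluating condition: q != 3
q = 10
Condition is True, so THEN branch executes
After SUB(q, y): q=3, y=7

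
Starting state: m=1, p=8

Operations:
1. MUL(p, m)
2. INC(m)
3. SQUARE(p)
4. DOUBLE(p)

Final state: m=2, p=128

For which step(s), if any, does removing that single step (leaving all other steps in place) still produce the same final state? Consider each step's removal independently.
Step(s) 1

Testing removal of each single step:
Without step 1: final = m=2, p=128 (same)
Without step 2: final = m=1, p=128 (different)
Without step 3: final = m=2, p=16 (different)
Without step 4: final = m=2, p=64 (different)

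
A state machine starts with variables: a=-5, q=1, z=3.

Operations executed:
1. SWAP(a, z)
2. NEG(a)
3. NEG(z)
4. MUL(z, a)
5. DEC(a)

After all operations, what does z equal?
z = -15

Tracing execution:
Step 1: SWAP(a, z) → z = -5
Step 2: NEG(a) → z = -5
Step 3: NEG(z) → z = 5
Step 4: MUL(z, a) → z = -15
Step 5: DEC(a) → z = -15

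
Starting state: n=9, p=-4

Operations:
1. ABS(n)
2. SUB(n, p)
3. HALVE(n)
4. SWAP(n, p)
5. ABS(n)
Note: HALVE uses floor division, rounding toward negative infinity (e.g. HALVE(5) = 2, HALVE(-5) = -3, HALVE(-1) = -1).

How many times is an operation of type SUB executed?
1

Counting SUB operations:
Step 2: SUB(n, p) ← SUB
Total: 1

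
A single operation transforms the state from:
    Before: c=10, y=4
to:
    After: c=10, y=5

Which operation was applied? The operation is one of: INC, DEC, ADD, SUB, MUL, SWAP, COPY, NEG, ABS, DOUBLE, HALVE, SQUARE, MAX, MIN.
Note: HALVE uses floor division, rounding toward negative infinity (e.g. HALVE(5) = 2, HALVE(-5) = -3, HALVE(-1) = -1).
INC(y)

Analyzing the change:
Before: c=10, y=4
After: c=10, y=5
Variable y changed from 4 to 5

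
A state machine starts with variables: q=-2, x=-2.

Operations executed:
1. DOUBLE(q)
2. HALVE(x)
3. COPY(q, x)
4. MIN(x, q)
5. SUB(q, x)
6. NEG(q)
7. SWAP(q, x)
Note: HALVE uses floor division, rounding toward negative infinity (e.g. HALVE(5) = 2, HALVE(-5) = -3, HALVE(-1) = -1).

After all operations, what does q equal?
q = -1

Tracing execution:
Step 1: DOUBLE(q) → q = -4
Step 2: HALVE(x) → q = -4
Step 3: COPY(q, x) → q = -1
Step 4: MIN(x, q) → q = -1
Step 5: SUB(q, x) → q = 0
Step 6: NEG(q) → q = 0
Step 7: SWAP(q, x) → q = -1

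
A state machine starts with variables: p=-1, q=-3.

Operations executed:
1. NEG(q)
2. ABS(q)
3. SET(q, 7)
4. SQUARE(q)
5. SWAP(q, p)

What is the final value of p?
p = 49

Tracing execution:
Step 1: NEG(q) → p = -1
Step 2: ABS(q) → p = -1
Step 3: SET(q, 7) → p = -1
Step 4: SQUARE(q) → p = -1
Step 5: SWAP(q, p) → p = 49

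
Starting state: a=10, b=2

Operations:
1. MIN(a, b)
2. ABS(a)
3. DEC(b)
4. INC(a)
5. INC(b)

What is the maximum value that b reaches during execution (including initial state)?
2

Values of b at each step:
Initial: b = 2 ← maximum
After step 1: b = 2
After step 2: b = 2
After step 3: b = 1
After step 4: b = 1
After step 5: b = 2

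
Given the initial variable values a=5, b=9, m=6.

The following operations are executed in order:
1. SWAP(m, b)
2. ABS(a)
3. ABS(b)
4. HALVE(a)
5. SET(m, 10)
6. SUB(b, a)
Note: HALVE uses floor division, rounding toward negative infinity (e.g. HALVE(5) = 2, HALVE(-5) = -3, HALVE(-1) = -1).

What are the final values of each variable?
{a: 2, b: 4, m: 10}

Step-by-step execution:
Initial: a=5, b=9, m=6
After step 1 (SWAP(m, b)): a=5, b=6, m=9
After step 2 (ABS(a)): a=5, b=6, m=9
After step 3 (ABS(b)): a=5, b=6, m=9
After step 4 (HALVE(a)): a=2, b=6, m=9
After step 5 (SET(m, 10)): a=2, b=6, m=10
After step 6 (SUB(b, a)): a=2, b=4, m=10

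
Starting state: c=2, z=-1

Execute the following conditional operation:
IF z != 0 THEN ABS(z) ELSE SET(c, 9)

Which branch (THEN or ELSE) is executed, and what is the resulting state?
Branch: THEN, Final state: c=2, z=1

Evaluating condition: z != 0
z = -1
Condition is True, so THEN branch executes
After ABS(z): c=2, z=1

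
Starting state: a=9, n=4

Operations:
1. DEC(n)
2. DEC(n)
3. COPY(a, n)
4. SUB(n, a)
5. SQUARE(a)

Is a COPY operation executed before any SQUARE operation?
Yes

First COPY: step 3
First SQUARE: step 5
Since 3 < 5, COPY comes first.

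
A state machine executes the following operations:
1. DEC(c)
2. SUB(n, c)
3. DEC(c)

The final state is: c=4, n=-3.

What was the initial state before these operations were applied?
c=6, n=2

Working backwards:
Final state: c=4, n=-3
Before step 3 (DEC(c)): c=5, n=-3
Before step 2 (SUB(n, c)): c=5, n=2
Before step 1 (DEC(c)): c=6, n=2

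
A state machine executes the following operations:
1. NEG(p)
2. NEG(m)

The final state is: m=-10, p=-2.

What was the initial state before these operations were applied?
m=10, p=2

Working backwards:
Final state: m=-10, p=-2
Before step 2 (NEG(m)): m=10, p=-2
Before step 1 (NEG(p)): m=10, p=2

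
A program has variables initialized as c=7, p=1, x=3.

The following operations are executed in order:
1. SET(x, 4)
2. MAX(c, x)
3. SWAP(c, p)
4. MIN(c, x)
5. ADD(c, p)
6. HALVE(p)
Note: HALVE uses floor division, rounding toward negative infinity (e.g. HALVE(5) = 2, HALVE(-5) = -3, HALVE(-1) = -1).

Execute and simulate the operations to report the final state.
{c: 8, p: 3, x: 4}

Step-by-step execution:
Initial: c=7, p=1, x=3
After step 1 (SET(x, 4)): c=7, p=1, x=4
After step 2 (MAX(c, x)): c=7, p=1, x=4
After step 3 (SWAP(c, p)): c=1, p=7, x=4
After step 4 (MIN(c, x)): c=1, p=7, x=4
After step 5 (ADD(c, p)): c=8, p=7, x=4
After step 6 (HALVE(p)): c=8, p=3, x=4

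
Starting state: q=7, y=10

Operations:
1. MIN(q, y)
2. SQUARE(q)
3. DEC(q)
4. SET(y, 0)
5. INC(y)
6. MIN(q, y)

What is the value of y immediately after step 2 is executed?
y = 10

Tracing y through execution:
Initial: y = 10
After step 1 (MIN(q, y)): y = 10
After step 2 (SQUARE(q)): y = 10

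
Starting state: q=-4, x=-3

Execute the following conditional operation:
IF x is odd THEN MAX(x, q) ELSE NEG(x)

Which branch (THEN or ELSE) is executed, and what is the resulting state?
Branch: THEN, Final state: q=-4, x=-3

Evaluating condition: x is odd
Condition is True, so THEN branch executes
After MAX(x, q): q=-4, x=-3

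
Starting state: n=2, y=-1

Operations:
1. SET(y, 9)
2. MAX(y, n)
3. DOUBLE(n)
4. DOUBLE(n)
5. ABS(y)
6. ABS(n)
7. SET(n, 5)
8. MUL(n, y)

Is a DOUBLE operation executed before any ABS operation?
Yes

First DOUBLE: step 3
First ABS: step 5
Since 3 < 5, DOUBLE comes first.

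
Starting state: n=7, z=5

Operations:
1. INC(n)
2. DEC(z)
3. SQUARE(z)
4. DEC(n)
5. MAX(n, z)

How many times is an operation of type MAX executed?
1

Counting MAX operations:
Step 5: MAX(n, z) ← MAX
Total: 1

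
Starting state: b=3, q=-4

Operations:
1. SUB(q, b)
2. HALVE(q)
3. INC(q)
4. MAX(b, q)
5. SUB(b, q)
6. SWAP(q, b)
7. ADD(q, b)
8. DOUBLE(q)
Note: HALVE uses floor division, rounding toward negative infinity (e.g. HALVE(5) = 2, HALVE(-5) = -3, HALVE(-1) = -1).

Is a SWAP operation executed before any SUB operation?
No

First SWAP: step 6
First SUB: step 1
Since 6 > 1, SUB comes first.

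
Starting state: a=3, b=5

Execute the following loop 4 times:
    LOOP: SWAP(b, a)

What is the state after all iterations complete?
a=3, b=5

Iteration trace:
Start: a=3, b=5
After iteration 1: a=5, b=3
After iteration 2: a=3, b=5
After iteration 3: a=5, b=3
After iteration 4: a=3, b=5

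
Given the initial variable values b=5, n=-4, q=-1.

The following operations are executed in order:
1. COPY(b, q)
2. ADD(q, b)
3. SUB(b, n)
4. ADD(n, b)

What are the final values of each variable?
{b: 3, n: -1, q: -2}

Step-by-step execution:
Initial: b=5, n=-4, q=-1
After step 1 (COPY(b, q)): b=-1, n=-4, q=-1
After step 2 (ADD(q, b)): b=-1, n=-4, q=-2
After step 3 (SUB(b, n)): b=3, n=-4, q=-2
After step 4 (ADD(n, b)): b=3, n=-1, q=-2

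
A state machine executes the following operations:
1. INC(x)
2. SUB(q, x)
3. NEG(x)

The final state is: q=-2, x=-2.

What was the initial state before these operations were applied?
q=0, x=1

Working backwards:
Final state: q=-2, x=-2
Before step 3 (NEG(x)): q=-2, x=2
Before step 2 (SUB(q, x)): q=0, x=2
Before step 1 (INC(x)): q=0, x=1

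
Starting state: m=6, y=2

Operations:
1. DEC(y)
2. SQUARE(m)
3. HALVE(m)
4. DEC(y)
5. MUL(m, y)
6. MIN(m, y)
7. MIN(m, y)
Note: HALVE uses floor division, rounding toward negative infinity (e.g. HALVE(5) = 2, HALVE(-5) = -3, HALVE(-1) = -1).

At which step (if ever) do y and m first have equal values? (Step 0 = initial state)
Step 5

y and m first become equal after step 5.

Comparing values at each step:
Initial: y=2, m=6
After step 1: y=1, m=6
After step 2: y=1, m=36
After step 3: y=1, m=18
After step 4: y=0, m=18
After step 5: y=0, m=0 ← equal!
After step 6: y=0, m=0 ← equal!
After step 7: y=0, m=0 ← equal!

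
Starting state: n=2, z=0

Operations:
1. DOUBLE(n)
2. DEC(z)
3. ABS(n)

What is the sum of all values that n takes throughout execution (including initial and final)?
14

Values of n at each step:
Initial: n = 2
After step 1: n = 4
After step 2: n = 4
After step 3: n = 4
Sum = 2 + 4 + 4 + 4 = 14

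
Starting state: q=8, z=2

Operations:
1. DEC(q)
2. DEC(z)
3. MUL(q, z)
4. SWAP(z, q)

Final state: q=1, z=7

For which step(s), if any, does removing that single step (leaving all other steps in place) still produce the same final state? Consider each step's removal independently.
Step(s) 3

Testing removal of each single step:
Without step 1: final = q=1, z=8 (different)
Without step 2: final = q=2, z=14 (different)
Without step 3: final = q=1, z=7 (same)
Without step 4: final = q=7, z=1 (different)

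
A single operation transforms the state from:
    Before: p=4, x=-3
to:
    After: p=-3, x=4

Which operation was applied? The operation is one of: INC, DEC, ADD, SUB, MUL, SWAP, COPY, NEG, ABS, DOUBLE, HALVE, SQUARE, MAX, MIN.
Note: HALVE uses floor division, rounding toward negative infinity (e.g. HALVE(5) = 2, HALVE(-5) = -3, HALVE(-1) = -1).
SWAP(p, x)

Analyzing the change:
Before: p=4, x=-3
After: p=-3, x=4
Variable p changed from 4 to -3
Variable x changed from -3 to 4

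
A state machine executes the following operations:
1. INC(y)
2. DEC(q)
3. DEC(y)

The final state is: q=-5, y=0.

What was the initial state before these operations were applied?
q=-4, y=0

Working backwards:
Final state: q=-5, y=0
Before step 3 (DEC(y)): q=-5, y=1
Before step 2 (DEC(q)): q=-4, y=1
Before step 1 (INC(y)): q=-4, y=0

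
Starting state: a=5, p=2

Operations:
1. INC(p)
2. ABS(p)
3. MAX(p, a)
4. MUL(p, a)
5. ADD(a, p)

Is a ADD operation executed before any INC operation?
No

First ADD: step 5
First INC: step 1
Since 5 > 1, INC comes first.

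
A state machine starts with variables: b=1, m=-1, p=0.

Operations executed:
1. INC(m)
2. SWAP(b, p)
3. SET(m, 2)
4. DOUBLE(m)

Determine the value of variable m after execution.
m = 4

Tracing execution:
Step 1: INC(m) → m = 0
Step 2: SWAP(b, p) → m = 0
Step 3: SET(m, 2) → m = 2
Step 4: DOUBLE(m) → m = 4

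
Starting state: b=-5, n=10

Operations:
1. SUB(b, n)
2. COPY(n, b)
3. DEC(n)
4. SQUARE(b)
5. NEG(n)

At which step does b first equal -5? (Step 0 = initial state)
Step 0

Tracing b:
Initial: b = -5 ← first occurrence
After step 1: b = -15
After step 2: b = -15
After step 3: b = -15
After step 4: b = 225
After step 5: b = 225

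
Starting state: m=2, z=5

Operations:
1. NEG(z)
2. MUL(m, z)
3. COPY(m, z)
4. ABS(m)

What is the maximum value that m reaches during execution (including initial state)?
5

Values of m at each step:
Initial: m = 2
After step 1: m = 2
After step 2: m = -10
After step 3: m = -5
After step 4: m = 5 ← maximum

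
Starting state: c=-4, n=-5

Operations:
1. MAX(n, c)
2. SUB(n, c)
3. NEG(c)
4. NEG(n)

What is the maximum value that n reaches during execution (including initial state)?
0

Values of n at each step:
Initial: n = -5
After step 1: n = -4
After step 2: n = 0 ← maximum
After step 3: n = 0
After step 4: n = 0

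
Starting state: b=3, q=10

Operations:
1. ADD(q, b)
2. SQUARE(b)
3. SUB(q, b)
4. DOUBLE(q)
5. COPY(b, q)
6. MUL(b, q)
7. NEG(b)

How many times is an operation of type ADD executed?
1

Counting ADD operations:
Step 1: ADD(q, b) ← ADD
Total: 1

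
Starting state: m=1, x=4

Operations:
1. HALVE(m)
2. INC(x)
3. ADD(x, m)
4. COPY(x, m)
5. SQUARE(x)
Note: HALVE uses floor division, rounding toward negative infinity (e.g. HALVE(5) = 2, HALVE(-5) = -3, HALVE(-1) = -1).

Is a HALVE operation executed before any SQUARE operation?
Yes

First HALVE: step 1
First SQUARE: step 5
Since 1 < 5, HALVE comes first.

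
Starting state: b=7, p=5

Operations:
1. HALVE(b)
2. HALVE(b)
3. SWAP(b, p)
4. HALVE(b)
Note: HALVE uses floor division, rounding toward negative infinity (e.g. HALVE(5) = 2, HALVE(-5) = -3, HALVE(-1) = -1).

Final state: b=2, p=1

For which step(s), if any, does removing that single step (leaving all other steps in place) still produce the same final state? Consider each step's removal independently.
None - removing any single step changes the final result

Testing removal of each single step:
Without step 1: final = b=2, p=3 (different)
Without step 2: final = b=2, p=3 (different)
Without step 3: final = b=0, p=5 (different)
Without step 4: final = b=5, p=1 (different)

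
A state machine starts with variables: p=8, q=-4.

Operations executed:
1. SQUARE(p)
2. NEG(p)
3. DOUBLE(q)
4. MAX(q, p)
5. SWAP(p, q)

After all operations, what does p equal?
p = -8

Tracing execution:
Step 1: SQUARE(p) → p = 64
Step 2: NEG(p) → p = -64
Step 3: DOUBLE(q) → p = -64
Step 4: MAX(q, p) → p = -64
Step 5: SWAP(p, q) → p = -8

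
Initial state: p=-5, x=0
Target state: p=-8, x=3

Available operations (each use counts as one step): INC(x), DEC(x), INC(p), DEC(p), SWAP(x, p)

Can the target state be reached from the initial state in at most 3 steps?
No

The target state cannot be reached within 3 steps.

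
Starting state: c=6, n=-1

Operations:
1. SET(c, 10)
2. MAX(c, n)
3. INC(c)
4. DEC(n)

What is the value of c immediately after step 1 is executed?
c = 10

Tracing c through execution:
Initial: c = 6
After step 1 (SET(c, 10)): c = 10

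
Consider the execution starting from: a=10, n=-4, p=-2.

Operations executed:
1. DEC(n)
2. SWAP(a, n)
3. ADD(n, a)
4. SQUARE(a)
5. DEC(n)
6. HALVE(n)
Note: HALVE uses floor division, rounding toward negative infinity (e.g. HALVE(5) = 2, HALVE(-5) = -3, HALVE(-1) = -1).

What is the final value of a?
a = 25

Tracing execution:
Step 1: DEC(n) → a = 10
Step 2: SWAP(a, n) → a = -5
Step 3: ADD(n, a) → a = -5
Step 4: SQUARE(a) → a = 25
Step 5: DEC(n) → a = 25
Step 6: HALVE(n) → a = 25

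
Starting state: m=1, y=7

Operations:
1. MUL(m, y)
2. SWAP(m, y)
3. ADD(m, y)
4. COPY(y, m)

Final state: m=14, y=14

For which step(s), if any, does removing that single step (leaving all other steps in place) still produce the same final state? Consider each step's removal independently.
Step(s) 2

Testing removal of each single step:
Without step 1: final = m=8, y=8 (different)
Without step 2: final = m=14, y=14 (same)
Without step 3: final = m=7, y=7 (different)
Without step 4: final = m=14, y=7 (different)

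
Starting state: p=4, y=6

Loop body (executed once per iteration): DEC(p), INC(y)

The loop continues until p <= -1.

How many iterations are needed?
5

Tracing iterations:
Initial: p=4, y=6
After iteration 1: p=3, y=7
After iteration 2: p=2, y=8
After iteration 3: p=1, y=9
After iteration 4: p=0, y=10
After iteration 5: p=-1, y=11
p <= -1 now holds, so the loop exits after 5 iterations.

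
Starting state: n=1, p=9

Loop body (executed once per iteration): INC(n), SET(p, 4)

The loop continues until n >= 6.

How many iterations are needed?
5

Tracing iterations:
Initial: n=1, p=9
After iteration 1: n=2, p=4
After iteration 2: n=3, p=4
After iteration 3: n=4, p=4
After iteration 4: n=5, p=4
After iteration 5: n=6, p=4
n >= 6 now holds, so the loop exits after 5 iterations.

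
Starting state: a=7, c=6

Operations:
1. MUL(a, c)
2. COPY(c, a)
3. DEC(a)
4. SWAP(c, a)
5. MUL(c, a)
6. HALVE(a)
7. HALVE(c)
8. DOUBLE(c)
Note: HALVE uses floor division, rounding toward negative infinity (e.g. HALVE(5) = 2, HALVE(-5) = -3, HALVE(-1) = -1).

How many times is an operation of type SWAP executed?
1

Counting SWAP operations:
Step 4: SWAP(c, a) ← SWAP
Total: 1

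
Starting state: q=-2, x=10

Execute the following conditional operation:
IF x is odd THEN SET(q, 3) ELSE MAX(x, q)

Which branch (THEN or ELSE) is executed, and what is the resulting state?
Branch: ELSE, Final state: q=-2, x=10

Evaluating condition: x is odd
Condition is False, so ELSE branch executes
After MAX(x, q): q=-2, x=10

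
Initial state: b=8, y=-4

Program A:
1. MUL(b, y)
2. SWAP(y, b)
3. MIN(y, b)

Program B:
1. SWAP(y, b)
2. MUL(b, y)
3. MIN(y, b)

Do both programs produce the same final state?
No

Program A final state: b=-4, y=-32
Program B final state: b=-32, y=-32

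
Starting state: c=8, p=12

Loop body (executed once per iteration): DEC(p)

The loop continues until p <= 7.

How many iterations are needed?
5

Tracing iterations:
Initial: c=8, p=12
After iteration 1: c=8, p=11
After iteration 2: c=8, p=10
After iteration 3: c=8, p=9
After iteration 4: c=8, p=8
After iteration 5: c=8, p=7
p <= 7 now holds, so the loop exits after 5 iterations.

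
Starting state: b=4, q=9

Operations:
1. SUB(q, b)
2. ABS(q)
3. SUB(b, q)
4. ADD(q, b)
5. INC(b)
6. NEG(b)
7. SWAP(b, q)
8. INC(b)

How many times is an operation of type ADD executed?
1

Counting ADD operations:
Step 4: ADD(q, b) ← ADD
Total: 1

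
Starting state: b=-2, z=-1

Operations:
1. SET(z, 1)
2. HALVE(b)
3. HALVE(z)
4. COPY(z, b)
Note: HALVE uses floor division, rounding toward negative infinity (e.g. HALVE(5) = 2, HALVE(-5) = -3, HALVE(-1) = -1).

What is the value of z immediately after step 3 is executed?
z = 0

Tracing z through execution:
Initial: z = -1
After step 1 (SET(z, 1)): z = 1
After step 2 (HALVE(b)): z = 1
After step 3 (HALVE(z)): z = 0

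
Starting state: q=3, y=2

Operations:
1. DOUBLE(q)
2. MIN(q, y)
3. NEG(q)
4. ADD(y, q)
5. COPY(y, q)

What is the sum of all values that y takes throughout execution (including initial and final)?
6

Values of y at each step:
Initial: y = 2
After step 1: y = 2
After step 2: y = 2
After step 3: y = 2
After step 4: y = 0
After step 5: y = -2
Sum = 2 + 2 + 2 + 2 + 0 + -2 = 6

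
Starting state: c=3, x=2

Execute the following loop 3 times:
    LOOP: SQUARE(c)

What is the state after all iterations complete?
c=6561, x=2

Iteration trace:
Start: c=3, x=2
After iteration 1: c=9, x=2
After iteration 2: c=81, x=2
After iteration 3: c=6561, x=2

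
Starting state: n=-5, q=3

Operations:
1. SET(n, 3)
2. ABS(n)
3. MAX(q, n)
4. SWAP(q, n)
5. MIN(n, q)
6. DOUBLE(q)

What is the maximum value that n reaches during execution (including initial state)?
3

Values of n at each step:
Initial: n = -5
After step 1: n = 3 ← maximum
After step 2: n = 3
After step 3: n = 3
After step 4: n = 3
After step 5: n = 3
After step 6: n = 3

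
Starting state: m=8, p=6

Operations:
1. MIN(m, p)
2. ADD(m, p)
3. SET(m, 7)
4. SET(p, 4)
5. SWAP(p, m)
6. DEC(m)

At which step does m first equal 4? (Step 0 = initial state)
Step 5

Tracing m:
Initial: m = 8
After step 1: m = 6
After step 2: m = 12
After step 3: m = 7
After step 4: m = 7
After step 5: m = 4 ← first occurrence
After step 6: m = 3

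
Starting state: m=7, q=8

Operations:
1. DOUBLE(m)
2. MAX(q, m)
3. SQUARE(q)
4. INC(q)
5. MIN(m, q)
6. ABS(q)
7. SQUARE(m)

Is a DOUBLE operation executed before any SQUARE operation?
Yes

First DOUBLE: step 1
First SQUARE: step 3
Since 1 < 3, DOUBLE comes first.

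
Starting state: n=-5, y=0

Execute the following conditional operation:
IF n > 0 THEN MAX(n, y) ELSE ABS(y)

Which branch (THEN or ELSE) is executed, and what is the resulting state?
Branch: ELSE, Final state: n=-5, y=0

Evaluating condition: n > 0
n = -5
Condition is False, so ELSE branch executes
After ABS(y): n=-5, y=0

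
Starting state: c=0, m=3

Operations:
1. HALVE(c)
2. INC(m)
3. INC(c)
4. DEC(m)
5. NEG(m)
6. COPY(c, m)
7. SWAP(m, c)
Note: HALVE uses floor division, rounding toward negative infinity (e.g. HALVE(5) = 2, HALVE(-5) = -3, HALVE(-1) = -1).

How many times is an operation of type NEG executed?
1

Counting NEG operations:
Step 5: NEG(m) ← NEG
Total: 1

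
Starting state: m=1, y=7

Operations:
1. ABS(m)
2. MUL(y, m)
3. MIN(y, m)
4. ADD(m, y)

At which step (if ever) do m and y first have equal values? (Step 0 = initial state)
Step 3

m and y first become equal after step 3.

Comparing values at each step:
Initial: m=1, y=7
After step 1: m=1, y=7
After step 2: m=1, y=7
After step 3: m=1, y=1 ← equal!
After step 4: m=2, y=1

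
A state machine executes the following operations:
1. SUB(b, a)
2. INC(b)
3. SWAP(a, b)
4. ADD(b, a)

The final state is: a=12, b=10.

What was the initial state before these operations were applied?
a=-2, b=9

Working backwards:
Final state: a=12, b=10
Before step 4 (ADD(b, a)): a=12, b=-2
Before step 3 (SWAP(a, b)): a=-2, b=12
Before step 2 (INC(b)): a=-2, b=11
Before step 1 (SUB(b, a)): a=-2, b=9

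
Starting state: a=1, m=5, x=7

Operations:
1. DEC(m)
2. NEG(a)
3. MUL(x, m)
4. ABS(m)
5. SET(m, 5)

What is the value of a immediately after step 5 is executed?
a = -1

Tracing a through execution:
Initial: a = 1
After step 1 (DEC(m)): a = 1
After step 2 (NEG(a)): a = -1
After step 3 (MUL(x, m)): a = -1
After step 4 (ABS(m)): a = -1
After step 5 (SET(m, 5)): a = -1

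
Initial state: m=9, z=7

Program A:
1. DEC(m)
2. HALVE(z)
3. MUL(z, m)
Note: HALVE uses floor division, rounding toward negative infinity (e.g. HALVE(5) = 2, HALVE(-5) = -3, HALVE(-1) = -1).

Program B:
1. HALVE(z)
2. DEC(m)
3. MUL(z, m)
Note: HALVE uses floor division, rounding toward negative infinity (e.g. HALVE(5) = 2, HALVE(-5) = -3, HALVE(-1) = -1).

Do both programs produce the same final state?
Yes

Program A final state: m=8, z=24
Program B final state: m=8, z=24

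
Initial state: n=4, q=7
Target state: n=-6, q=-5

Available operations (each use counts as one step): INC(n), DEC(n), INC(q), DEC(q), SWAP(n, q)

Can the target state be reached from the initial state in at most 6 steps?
No

The target state cannot be reached within 6 steps.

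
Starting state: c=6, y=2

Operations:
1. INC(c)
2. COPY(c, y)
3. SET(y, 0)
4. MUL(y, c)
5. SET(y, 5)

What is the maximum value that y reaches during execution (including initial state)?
5

Values of y at each step:
Initial: y = 2
After step 1: y = 2
After step 2: y = 2
After step 3: y = 0
After step 4: y = 0
After step 5: y = 5 ← maximum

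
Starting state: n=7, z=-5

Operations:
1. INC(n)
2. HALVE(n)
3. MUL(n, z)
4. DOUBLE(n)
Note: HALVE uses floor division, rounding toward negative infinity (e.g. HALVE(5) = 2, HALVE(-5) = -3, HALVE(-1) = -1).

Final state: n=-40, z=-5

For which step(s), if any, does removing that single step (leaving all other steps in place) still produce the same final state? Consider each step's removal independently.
None - removing any single step changes the final result

Testing removal of each single step:
Without step 1: final = n=-30, z=-5 (different)
Without step 2: final = n=-80, z=-5 (different)
Without step 3: final = n=8, z=-5 (different)
Without step 4: final = n=-20, z=-5 (different)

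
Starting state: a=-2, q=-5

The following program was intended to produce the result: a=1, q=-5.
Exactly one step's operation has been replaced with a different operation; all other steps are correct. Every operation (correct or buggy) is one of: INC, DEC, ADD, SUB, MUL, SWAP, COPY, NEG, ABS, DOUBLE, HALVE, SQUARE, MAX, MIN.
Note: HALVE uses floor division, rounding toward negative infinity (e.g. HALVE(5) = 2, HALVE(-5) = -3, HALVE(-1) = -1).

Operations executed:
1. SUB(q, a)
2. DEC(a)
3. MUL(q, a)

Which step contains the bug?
Step 1

Trace with buggy code:
Initial: a=-2, q=-5
After step 1: a=-2, q=-3
After step 2: a=-3, q=-3
After step 3: a=-3, q=9
Actual final a=-3, q=9 ≠ expected a=1, q=-5.
Step 1 is the only position where a single-operation replacement can produce the expected result.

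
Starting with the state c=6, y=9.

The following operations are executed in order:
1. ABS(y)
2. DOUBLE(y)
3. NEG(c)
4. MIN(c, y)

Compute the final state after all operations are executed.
{c: -6, y: 18}

Step-by-step execution:
Initial: c=6, y=9
After step 1 (ABS(y)): c=6, y=9
After step 2 (DOUBLE(y)): c=6, y=18
After step 3 (NEG(c)): c=-6, y=18
After step 4 (MIN(c, y)): c=-6, y=18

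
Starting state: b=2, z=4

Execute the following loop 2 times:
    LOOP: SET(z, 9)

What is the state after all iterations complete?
b=2, z=9

Iteration trace:
Start: b=2, z=4
After iteration 1: b=2, z=9
After iteration 2: b=2, z=9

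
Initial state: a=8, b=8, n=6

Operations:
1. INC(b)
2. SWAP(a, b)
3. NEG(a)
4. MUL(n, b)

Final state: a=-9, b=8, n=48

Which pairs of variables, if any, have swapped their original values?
None

Comparing initial and final values:
b: 8 → 8
a: 8 → -9
n: 6 → 48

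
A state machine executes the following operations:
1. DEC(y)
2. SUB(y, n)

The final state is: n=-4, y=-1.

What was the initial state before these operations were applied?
n=-4, y=-4

Working backwards:
Final state: n=-4, y=-1
Before step 2 (SUB(y, n)): n=-4, y=-5
Before step 1 (DEC(y)): n=-4, y=-4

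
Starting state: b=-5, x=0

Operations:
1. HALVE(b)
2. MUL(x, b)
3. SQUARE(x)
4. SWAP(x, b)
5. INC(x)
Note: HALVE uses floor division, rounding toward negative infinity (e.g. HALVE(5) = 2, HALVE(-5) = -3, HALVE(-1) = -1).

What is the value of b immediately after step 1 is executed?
b = -3

Tracing b through execution:
Initial: b = -5
After step 1 (HALVE(b)): b = -3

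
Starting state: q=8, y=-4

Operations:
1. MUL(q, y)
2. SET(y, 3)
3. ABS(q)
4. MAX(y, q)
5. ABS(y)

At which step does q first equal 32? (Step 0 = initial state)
Step 3

Tracing q:
Initial: q = 8
After step 1: q = -32
After step 2: q = -32
After step 3: q = 32 ← first occurrence
After step 4: q = 32
After step 5: q = 32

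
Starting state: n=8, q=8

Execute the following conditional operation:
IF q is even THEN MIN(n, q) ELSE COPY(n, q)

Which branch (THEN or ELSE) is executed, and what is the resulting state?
Branch: THEN, Final state: n=8, q=8

Evaluating condition: q is even
Condition is True, so THEN branch executes
After MIN(n, q): n=8, q=8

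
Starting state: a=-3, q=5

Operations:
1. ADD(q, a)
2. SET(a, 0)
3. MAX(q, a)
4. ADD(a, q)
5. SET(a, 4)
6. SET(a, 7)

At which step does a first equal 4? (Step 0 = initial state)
Step 5

Tracing a:
Initial: a = -3
After step 1: a = -3
After step 2: a = 0
After step 3: a = 0
After step 4: a = 2
After step 5: a = 4 ← first occurrence
After step 6: a = 7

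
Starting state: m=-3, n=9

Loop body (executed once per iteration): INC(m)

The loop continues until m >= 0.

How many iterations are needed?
3

Tracing iterations:
Initial: m=-3, n=9
After iteration 1: m=-2, n=9
After iteration 2: m=-1, n=9
After iteration 3: m=0, n=9
m >= 0 now holds, so the loop exits after 3 iterations.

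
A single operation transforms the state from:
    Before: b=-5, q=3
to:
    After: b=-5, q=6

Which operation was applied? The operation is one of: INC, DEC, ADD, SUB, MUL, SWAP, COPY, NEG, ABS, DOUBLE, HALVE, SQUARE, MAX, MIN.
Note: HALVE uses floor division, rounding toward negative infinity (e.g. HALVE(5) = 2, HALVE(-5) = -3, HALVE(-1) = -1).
DOUBLE(q)

Analyzing the change:
Before: b=-5, q=3
After: b=-5, q=6
Variable q changed from 3 to 6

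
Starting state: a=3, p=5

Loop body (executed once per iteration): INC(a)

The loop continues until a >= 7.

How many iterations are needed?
4

Tracing iterations:
Initial: a=3, p=5
After iteration 1: a=4, p=5
After iteration 2: a=5, p=5
After iteration 3: a=6, p=5
After iteration 4: a=7, p=5
a >= 7 now holds, so the loop exits after 4 iterations.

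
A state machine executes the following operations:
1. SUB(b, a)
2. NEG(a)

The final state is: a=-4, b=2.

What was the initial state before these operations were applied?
a=4, b=6

Working backwards:
Final state: a=-4, b=2
Before step 2 (NEG(a)): a=4, b=2
Before step 1 (SUB(b, a)): a=4, b=6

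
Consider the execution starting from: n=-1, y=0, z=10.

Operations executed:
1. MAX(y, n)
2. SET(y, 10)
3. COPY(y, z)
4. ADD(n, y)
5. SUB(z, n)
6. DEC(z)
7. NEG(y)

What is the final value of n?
n = 9

Tracing execution:
Step 1: MAX(y, n) → n = -1
Step 2: SET(y, 10) → n = -1
Step 3: COPY(y, z) → n = -1
Step 4: ADD(n, y) → n = 9
Step 5: SUB(z, n) → n = 9
Step 6: DEC(z) → n = 9
Step 7: NEG(y) → n = 9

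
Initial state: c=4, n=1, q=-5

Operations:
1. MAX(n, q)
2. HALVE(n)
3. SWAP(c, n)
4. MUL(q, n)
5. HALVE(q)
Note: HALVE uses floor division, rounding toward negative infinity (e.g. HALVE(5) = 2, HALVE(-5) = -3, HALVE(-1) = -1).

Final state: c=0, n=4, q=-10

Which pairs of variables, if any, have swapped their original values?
None

Comparing initial and final values:
n: 1 → 4
q: -5 → -10
c: 4 → 0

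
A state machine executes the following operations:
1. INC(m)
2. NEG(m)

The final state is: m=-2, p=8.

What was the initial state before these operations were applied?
m=1, p=8

Working backwards:
Final state: m=-2, p=8
Before step 2 (NEG(m)): m=2, p=8
Before step 1 (INC(m)): m=1, p=8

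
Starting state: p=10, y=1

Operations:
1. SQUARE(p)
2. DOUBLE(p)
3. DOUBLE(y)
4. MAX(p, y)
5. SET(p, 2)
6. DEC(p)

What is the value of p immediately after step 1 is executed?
p = 100

Tracing p through execution:
Initial: p = 10
After step 1 (SQUARE(p)): p = 100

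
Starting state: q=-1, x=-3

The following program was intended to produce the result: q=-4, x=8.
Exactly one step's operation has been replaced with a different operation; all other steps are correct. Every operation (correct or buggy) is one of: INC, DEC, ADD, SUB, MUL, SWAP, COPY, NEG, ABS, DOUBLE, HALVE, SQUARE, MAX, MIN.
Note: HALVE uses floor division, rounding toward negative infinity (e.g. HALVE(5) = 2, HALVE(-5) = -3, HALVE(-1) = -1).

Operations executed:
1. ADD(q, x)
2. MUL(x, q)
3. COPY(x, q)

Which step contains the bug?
Step 3

Trace with buggy code:
Initial: q=-1, x=-3
After step 1: q=-4, x=-3
After step 2: q=-4, x=12
After step 3: q=-4, x=-4
Actual final q=-4, x=-4 ≠ expected q=-4, x=8.
Step 3 is the only position where a single-operation replacement can produce the expected result.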